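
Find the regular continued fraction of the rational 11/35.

Run the Euclidean algorithm on 11 and 35; the successive quotients are the partial quotients a_0, a_1, ... (each step inverts the fractional part left over by the previous one):
  11 = 0*35 + 11, so a_0 = 0.
  35 = 3*11 + 2, so a_1 = 3.
  11 = 5*2 + 1, so a_2 = 5.
  2 = 2*1 + 0, so a_3 = 2.
The remainder reaches 0 after 4 divisions, so the expansion has 4 partial quotients, read off in order.

[0; 3, 5, 2]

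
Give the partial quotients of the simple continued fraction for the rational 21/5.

Run the Euclidean algorithm on 21 and 5; the successive quotients are the partial quotients a_0, a_1, ... (each step inverts the fractional part left over by the previous one):
  21 = 4*5 + 1, so a_0 = 4.
  5 = 5*1 + 0, so a_1 = 5.
The remainder reaches 0 after 2 divisions, so the expansion has 2 partial quotients, read off in order.

[4; 5]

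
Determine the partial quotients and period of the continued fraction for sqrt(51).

Write x_i = (sqrt(51) + m_i)/d_i with (m_0, d_0) = (0, 1). a_0 = floor(sqrt(51)) = 7, since 7^2 = 49 <= 51 < 64 = 8^2.
Iterate m_{i+1} = d_i*a_i - m_i, d_{i+1} = (51 - m_{i+1}^2)/d_i, a_{i+1} = floor((a_0 + m_{i+1})/d_{i+1}):
  m_1 = 1*7 - 0 = 7, d_1 = (51 - 7^2)/1 = 2/1 = 2, a_1 = floor((7 + 7)/2) = 7.
  m_2 = 2*7 - 7 = 7, d_2 = (51 - 7^2)/2 = 2/2 = 1, a_2 = floor((7 + 7)/1) = 14.
  m_3 = 1*14 - 7 = 7, d_3 = (51 - 7^2)/1 = 2/1 = 2: (m_3, d_3) = (m_1, d_1) = (7, 2), so from here the quotients repeat a_1, a_2; the period length is 2.
Hence the expansion of sqrt(51) is a_0 = 7 followed by the repeating block 7, 14 (period 2).

[7; (7, 14)]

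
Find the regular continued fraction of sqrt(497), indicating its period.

Write x_i = (sqrt(497) + m_i)/d_i with (m_0, d_0) = (0, 1). a_0 = floor(sqrt(497)) = 22, since 22^2 = 484 <= 497 < 529 = 23^2.
Iterate m_{i+1} = d_i*a_i - m_i, d_{i+1} = (497 - m_{i+1}^2)/d_i, a_{i+1} = floor((a_0 + m_{i+1})/d_{i+1}):
  m_1 = 1*22 - 0 = 22, d_1 = (497 - 22^2)/1 = 13/1 = 13, a_1 = floor((22 + 22)/13) = 3.
  m_2 = 13*3 - 22 = 17, d_2 = (497 - 17^2)/13 = 208/13 = 16, a_2 = floor((22 + 17)/16) = 2.
  m_3 = 16*2 - 17 = 15, d_3 = (497 - 15^2)/16 = 272/16 = 17, a_3 = floor((22 + 15)/17) = 2.
  m_4 = 17*2 - 15 = 19, d_4 = (497 - 19^2)/17 = 136/17 = 8, a_4 = floor((22 + 19)/8) = 5.
  m_5 = 8*5 - 19 = 21, d_5 = (497 - 21^2)/8 = 56/8 = 7, a_5 = floor((22 + 21)/7) = 6.
  m_6 = 7*6 - 21 = 21, d_6 = (497 - 21^2)/7 = 56/7 = 8, a_6 = floor((22 + 21)/8) = 5.
  m_7 = 8*5 - 21 = 19, d_7 = (497 - 19^2)/8 = 136/8 = 17, a_7 = floor((22 + 19)/17) = 2.
  m_8 = 17*2 - 19 = 15, d_8 = (497 - 15^2)/17 = 272/17 = 16, a_8 = floor((22 + 15)/16) = 2.
  m_9 = 16*2 - 15 = 17, d_9 = (497 - 17^2)/16 = 208/16 = 13, a_9 = floor((22 + 17)/13) = 3.
  m_10 = 13*3 - 17 = 22, d_10 = (497 - 22^2)/13 = 13/13 = 1, a_10 = floor((22 + 22)/1) = 44.
  m_11 = 1*44 - 22 = 22, d_11 = (497 - 22^2)/1 = 13/1 = 13: (m_11, d_11) = (m_1, d_1) = (22, 13), so from here the quotients repeat a_1, ..., a_10; the period length is 10.
Hence the expansion of sqrt(497) is a_0 = 22 followed by the repeating block 3, 2, 2, 5, 6, 5, 2, 2, 3, 44 (period 10).

[22; (3, 2, 2, 5, 6, 5, 2, 2, 3, 44)]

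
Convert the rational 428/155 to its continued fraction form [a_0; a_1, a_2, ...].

Run the Euclidean algorithm on 428 and 155; the successive quotients are the partial quotients a_0, a_1, ... (each step inverts the fractional part left over by the previous one):
  428 = 2*155 + 118, so a_0 = 2.
  155 = 1*118 + 37, so a_1 = 1.
  118 = 3*37 + 7, so a_2 = 3.
  37 = 5*7 + 2, so a_3 = 5.
  7 = 3*2 + 1, so a_4 = 3.
  2 = 2*1 + 0, so a_5 = 2.
The remainder reaches 0 after 6 divisions, so the expansion has 6 partial quotients, read off in order.

[2; 1, 3, 5, 3, 2]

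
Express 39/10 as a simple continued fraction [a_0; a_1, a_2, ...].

Run the Euclidean algorithm on 39 and 10; the successive quotients are the partial quotients a_0, a_1, ... (each step inverts the fractional part left over by the previous one):
  39 = 3*10 + 9, so a_0 = 3.
  10 = 1*9 + 1, so a_1 = 1.
  9 = 9*1 + 0, so a_2 = 9.
The remainder reaches 0 after 3 divisions, so the expansion has 3 partial quotients, read off in order.

[3; 1, 9]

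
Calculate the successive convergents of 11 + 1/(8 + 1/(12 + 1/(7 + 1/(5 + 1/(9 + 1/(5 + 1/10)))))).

Using the convergent recurrence p_i = a_i*p_{i-1} + p_{i-2}, q_i = a_i*q_{i-1} + q_{i-2} with p_{-2}=0, p_{-1}=1, q_{-2}=1, q_{-1}=0:
  i=0: a_0=11, p_0 = 11*1 + 0 = 11, q_0 = 11*0 + 1 = 1.
  i=1: a_1=8, p_1 = 8*11 + 1 = 89, q_1 = 8*1 + 0 = 8.
  i=2: a_2=12, p_2 = 12*89 + 11 = 1079, q_2 = 12*8 + 1 = 97.
  i=3: a_3=7, p_3 = 7*1079 + 89 = 7642, q_3 = 7*97 + 8 = 687.
  i=4: a_4=5, p_4 = 5*7642 + 1079 = 39289, q_4 = 5*687 + 97 = 3532.
  i=5: a_5=9, p_5 = 9*39289 + 7642 = 361243, q_5 = 9*3532 + 687 = 32475.
  i=6: a_6=5, p_6 = 5*361243 + 39289 = 1845504, q_6 = 5*32475 + 3532 = 165907.
  i=7: a_7=10, p_7 = 10*1845504 + 361243 = 18816283, q_7 = 10*165907 + 32475 = 1691545.

11/1, 89/8, 1079/97, 7642/687, 39289/3532, 361243/32475, 1845504/165907, 18816283/1691545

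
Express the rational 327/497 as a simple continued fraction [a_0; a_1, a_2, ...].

[0; 1, 1, 1, 12, 13]

Run the Euclidean algorithm on 327 and 497; the successive quotients are the partial quotients a_0, a_1, ... (each step inverts the fractional part left over by the previous one):
  327 = 0*497 + 327, so a_0 = 0.
  497 = 1*327 + 170, so a_1 = 1.
  327 = 1*170 + 157, so a_2 = 1.
  170 = 1*157 + 13, so a_3 = 1.
  157 = 12*13 + 1, so a_4 = 12.
  13 = 13*1 + 0, so a_5 = 13.
The remainder reaches 0 after 6 divisions, so the expansion has 6 partial quotients, read off in order.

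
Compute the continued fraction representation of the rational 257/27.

[9; 1, 1, 13]

Run the Euclidean algorithm on 257 and 27; the successive quotients are the partial quotients a_0, a_1, ... (each step inverts the fractional part left over by the previous one):
  257 = 9*27 + 14, so a_0 = 9.
  27 = 1*14 + 13, so a_1 = 1.
  14 = 1*13 + 1, so a_2 = 1.
  13 = 13*1 + 0, so a_3 = 13.
The remainder reaches 0 after 4 divisions, so the expansion has 4 partial quotients, read off in order.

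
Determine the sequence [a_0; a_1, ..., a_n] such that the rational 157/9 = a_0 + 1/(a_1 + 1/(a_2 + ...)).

Run the Euclidean algorithm on 157 and 9; the successive quotients are the partial quotients a_0, a_1, ... (each step inverts the fractional part left over by the previous one):
  157 = 17*9 + 4, so a_0 = 17.
  9 = 2*4 + 1, so a_1 = 2.
  4 = 4*1 + 0, so a_2 = 4.
The remainder reaches 0 after 3 divisions, so the expansion has 3 partial quotients, read off in order.

[17; 2, 4]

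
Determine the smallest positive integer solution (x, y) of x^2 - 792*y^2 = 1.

(x, y) = (197, 7)

First expand sqrt(792) as a continued fraction. With x_i = (sqrt(792) + m_i)/d_i and (m_0, d_0) = (0, 1): a_0 = floor(sqrt(792)) = 28, since 28^2 = 784 <= 792 < 841 = 29^2.
Iterate m_{i+1} = d_i*a_i - m_i, d_{i+1} = (792 - m_{i+1}^2)/d_i, a_{i+1} = floor((a_0 + m_{i+1})/d_{i+1}):
  m_1 = 1*28 - 0 = 28, d_1 = (792 - 28^2)/1 = 8/1 = 8, a_1 = floor((28 + 28)/8) = 7.
  m_2 = 8*7 - 28 = 28, d_2 = (792 - 28^2)/8 = 8/8 = 1, a_2 = floor((28 + 28)/1) = 56.
  m_3 = 1*56 - 28 = 28, d_3 = (792 - 28^2)/1 = 8/1 = 8: (m_3, d_3) = (m_1, d_1) = (28, 8), so from here the quotients repeat a_1, a_2; the period length is 2.
So sqrt(792) = [28; (7, 56)] with period length k = 2.
k is even, so the fundamental solution of x^2 - 792y^2 = 1 is (p_{k-1}, q_{k-1}) = (p_1, q_1); compute convergents through index 1.
Convergents (p_i = a_i*p_{i-1} + p_{i-2}, q_i = a_i*q_{i-1} + q_{i-2} with p_{-2}=0, p_{-1}=1, q_{-2}=1, q_{-1}=0):
  i=0: a_0=28, p_0 = 28*1 + 0 = 28, q_0 = 28*0 + 1 = 1.
  i=1: a_1=7, p_1 = 7*28 + 1 = 197, q_1 = 7*1 + 0 = 7.
Check: 197^2 - 792*7^2 = 38809 - 38808 = 1, so (x, y) = (197, 7) solves the equation, and by the theorem it is the least positive solution.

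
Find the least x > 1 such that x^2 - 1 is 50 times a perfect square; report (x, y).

First expand sqrt(50) as a continued fraction. With x_i = (sqrt(50) + m_i)/d_i and (m_0, d_0) = (0, 1): a_0 = floor(sqrt(50)) = 7, since 7^2 = 49 <= 50 < 64 = 8^2.
Iterate m_{i+1} = d_i*a_i - m_i, d_{i+1} = (50 - m_{i+1}^2)/d_i, a_{i+1} = floor((a_0 + m_{i+1})/d_{i+1}):
  m_1 = 1*7 - 0 = 7, d_1 = (50 - 7^2)/1 = 1/1 = 1, a_1 = floor((7 + 7)/1) = 14.
  m_2 = 1*14 - 7 = 7, d_2 = (50 - 7^2)/1 = 1/1 = 1: (m_2, d_2) = (m_1, d_1) = (7, 1), so from here the quotient a_1 repeats; the period length is 1.
So sqrt(50) = [7; (14)] with period length k = 1.
k is odd, so (p_{k-1}, q_{k-1}) only solves x^2 - 50y^2 = -1 and the fundamental solution of x^2 - 50y^2 = 1 is (p_{2k-1}, q_{2k-1}) = (p_1, q_1); compute convergents through index 1, running through the period twice.
Convergents (p_i = a_i*p_{i-1} + p_{i-2}, q_i = a_i*q_{i-1} + q_{i-2} with p_{-2}=0, p_{-1}=1, q_{-2}=1, q_{-1}=0):
  i=0: a_0=7, p_0 = 7*1 + 0 = 7, q_0 = 7*0 + 1 = 1.
  i=1: a_1=14, p_1 = 14*7 + 1 = 99, q_1 = 14*1 + 0 = 14.
Indeed p_0^2 - 50*q_0^2 = 49 - 50 = -1, not +1.
Check: 99^2 - 50*14^2 = 9801 - 9800 = 1, so (x, y) = (99, 14) solves the equation, and by the theorem it is the least positive solution.

(x, y) = (99, 14)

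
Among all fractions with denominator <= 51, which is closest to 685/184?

175/47

Expand x = 685/184 as a continued fraction with the Euclidean algorithm:
  685 = 3*184 + 133, so a_0 = 3.
  184 = 1*133 + 51, so a_1 = 1.
  133 = 2*51 + 31, so a_2 = 2.
  51 = 1*31 + 20, so a_3 = 1.
  31 = 1*20 + 11, so a_4 = 1.
  20 = 1*11 + 9, so a_5 = 1.
  11 = 1*9 + 2, so a_6 = 1.
  9 = 4*2 + 1, so a_7 = 4.
  2 = 2*1 + 0, so a_8 = 2.
so x = [3; 1, 2, 1, 1, 1, 1, 4, 2].
Convergents (p_i = a_i*p_{i-1} + p_{i-2}, q_i = a_i*q_{i-1} + q_{i-2} with p_{-2}=0, p_{-1}=1, q_{-2}=1, q_{-1}=0), until the denominator exceeds 51:
  i=0: a_0=3, p_0 = 3*1 + 0 = 3, q_0 = 3*0 + 1 = 1.
  i=1: a_1=1, p_1 = 1*3 + 1 = 4, q_1 = 1*1 + 0 = 1.
  i=2: a_2=2, p_2 = 2*4 + 3 = 11, q_2 = 2*1 + 1 = 3.
  i=3: a_3=1, p_3 = 1*11 + 4 = 15, q_3 = 1*3 + 1 = 4.
  i=4: a_4=1, p_4 = 1*15 + 11 = 26, q_4 = 1*4 + 3 = 7.
  i=5: a_5=1, p_5 = 1*26 + 15 = 41, q_5 = 1*7 + 4 = 11.
  i=6: a_6=1, p_6 = 1*41 + 26 = 67, q_6 = 1*11 + 7 = 18.
  i=7: a_7=4, p_7 = 4*67 + 41 = 309, q_7 = 4*18 + 11 = 83.
q_7 = 83 > 51, so the last convergent with denominator <= 51 is p_6/q_6 = 67/18.
The closest fraction with denominator <= 51 is either p_6/q_6 or the intermediate fraction (k*p_6 + p_5)/(k*q_6 + q_5) with the largest k >= 1 whose denominator stays <= 51; these approach x as k grows, and every other convergent or intermediate fraction in range is farther away.
Largest k: floor((51 - q_5)/q_6) = floor((51 - 11)/18) = 2.
That gives (2*67 + 41)/(2*18 + 11) = 175/47.
Compare the errors: |x - 67/18| = |685*18 - 67*184|/(184*18) = 2/3312, and |x - 175/47| = |685*47 - 175*184|/(184*47) = 5/8648.
Cross-multiplying, 5*3312 = 16560 < 17296 = 2*8648, so 5/8648 is smaller: the intermediate fraction 175/47 is closer to x than 67/18.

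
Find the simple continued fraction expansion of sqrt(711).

[26; (1, 1, 1, 52)]

Write x_i = (sqrt(711) + m_i)/d_i with (m_0, d_0) = (0, 1). a_0 = floor(sqrt(711)) = 26, since 26^2 = 676 <= 711 < 729 = 27^2.
Iterate m_{i+1} = d_i*a_i - m_i, d_{i+1} = (711 - m_{i+1}^2)/d_i, a_{i+1} = floor((a_0 + m_{i+1})/d_{i+1}):
  m_1 = 1*26 - 0 = 26, d_1 = (711 - 26^2)/1 = 35/1 = 35, a_1 = floor((26 + 26)/35) = 1.
  m_2 = 35*1 - 26 = 9, d_2 = (711 - 9^2)/35 = 630/35 = 18, a_2 = floor((26 + 9)/18) = 1.
  m_3 = 18*1 - 9 = 9, d_3 = (711 - 9^2)/18 = 630/18 = 35, a_3 = floor((26 + 9)/35) = 1.
  m_4 = 35*1 - 9 = 26, d_4 = (711 - 26^2)/35 = 35/35 = 1, a_4 = floor((26 + 26)/1) = 52.
  m_5 = 1*52 - 26 = 26, d_5 = (711 - 26^2)/1 = 35/1 = 35: (m_5, d_5) = (m_1, d_1) = (26, 35), so from here the quotients repeat a_1, ..., a_4; the period length is 4.
Hence the expansion of sqrt(711) is a_0 = 26 followed by the repeating block 1, 1, 1, 52 (period 4).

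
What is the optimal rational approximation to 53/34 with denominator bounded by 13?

14/9

Expand x = 53/34 as a continued fraction with the Euclidean algorithm:
  53 = 1*34 + 19, so a_0 = 1.
  34 = 1*19 + 15, so a_1 = 1.
  19 = 1*15 + 4, so a_2 = 1.
  15 = 3*4 + 3, so a_3 = 3.
  4 = 1*3 + 1, so a_4 = 1.
  3 = 3*1 + 0, so a_5 = 3.
so x = [1; 1, 1, 3, 1, 3].
Convergents (p_i = a_i*p_{i-1} + p_{i-2}, q_i = a_i*q_{i-1} + q_{i-2} with p_{-2}=0, p_{-1}=1, q_{-2}=1, q_{-1}=0), until the denominator exceeds 13:
  i=0: a_0=1, p_0 = 1*1 + 0 = 1, q_0 = 1*0 + 1 = 1.
  i=1: a_1=1, p_1 = 1*1 + 1 = 2, q_1 = 1*1 + 0 = 1.
  i=2: a_2=1, p_2 = 1*2 + 1 = 3, q_2 = 1*1 + 1 = 2.
  i=3: a_3=3, p_3 = 3*3 + 2 = 11, q_3 = 3*2 + 1 = 7.
  i=4: a_4=1, p_4 = 1*11 + 3 = 14, q_4 = 1*7 + 2 = 9.
  i=5: a_5=3, p_5 = 3*14 + 11 = 53, q_5 = 3*9 + 7 = 34.
q_5 = 34 > 13, so the last convergent with denominator <= 13 is p_4/q_4 = 14/9.
The closest fraction with denominator <= 13 is either p_4/q_4 or the intermediate fraction (k*p_4 + p_3)/(k*q_4 + q_3) with the largest k >= 1 whose denominator stays <= 13; these approach x as k grows, and every other convergent or intermediate fraction in range is farther away.
Largest k: floor((13 - q_3)/q_4) = floor((13 - 7)/9) = 0.
Since k = 0, no intermediate fraction beyond p_4/q_4 has denominator <= 13, so the convergent 14/9 is the closest (its error is |53*9 - 14*34|/(34*9) = 1/306).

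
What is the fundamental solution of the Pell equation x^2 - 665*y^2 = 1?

(x, y) = (13719, 532)

First expand sqrt(665) as a continued fraction. With x_i = (sqrt(665) + m_i)/d_i and (m_0, d_0) = (0, 1): a_0 = floor(sqrt(665)) = 25, since 25^2 = 625 <= 665 < 676 = 26^2.
Iterate m_{i+1} = d_i*a_i - m_i, d_{i+1} = (665 - m_{i+1}^2)/d_i, a_{i+1} = floor((a_0 + m_{i+1})/d_{i+1}):
  m_1 = 1*25 - 0 = 25, d_1 = (665 - 25^2)/1 = 40/1 = 40, a_1 = floor((25 + 25)/40) = 1.
  m_2 = 40*1 - 25 = 15, d_2 = (665 - 15^2)/40 = 440/40 = 11, a_2 = floor((25 + 15)/11) = 3.
  m_3 = 11*3 - 15 = 18, d_3 = (665 - 18^2)/11 = 341/11 = 31, a_3 = floor((25 + 18)/31) = 1.
  m_4 = 31*1 - 18 = 13, d_4 = (665 - 13^2)/31 = 496/31 = 16, a_4 = floor((25 + 13)/16) = 2.
  m_5 = 16*2 - 13 = 19, d_5 = (665 - 19^2)/16 = 304/16 = 19, a_5 = floor((25 + 19)/19) = 2.
  m_6 = 19*2 - 19 = 19, d_6 = (665 - 19^2)/19 = 304/19 = 16, a_6 = floor((25 + 19)/16) = 2.
  m_7 = 16*2 - 19 = 13, d_7 = (665 - 13^2)/16 = 496/16 = 31, a_7 = floor((25 + 13)/31) = 1.
  m_8 = 31*1 - 13 = 18, d_8 = (665 - 18^2)/31 = 341/31 = 11, a_8 = floor((25 + 18)/11) = 3.
  m_9 = 11*3 - 18 = 15, d_9 = (665 - 15^2)/11 = 440/11 = 40, a_9 = floor((25 + 15)/40) = 1.
  m_10 = 40*1 - 15 = 25, d_10 = (665 - 25^2)/40 = 40/40 = 1, a_10 = floor((25 + 25)/1) = 50.
  m_11 = 1*50 - 25 = 25, d_11 = (665 - 25^2)/1 = 40/1 = 40: (m_11, d_11) = (m_1, d_1) = (25, 40), so from here the quotients repeat a_1, ..., a_10; the period length is 10.
So sqrt(665) = [25; (1, 3, 1, 2, 2, 2, 1, 3, 1, 50)] with period length k = 10.
k is even, so the fundamental solution of x^2 - 665y^2 = 1 is (p_{k-1}, q_{k-1}) = (p_9, q_9); compute convergents through index 9.
Convergents (p_i = a_i*p_{i-1} + p_{i-2}, q_i = a_i*q_{i-1} + q_{i-2} with p_{-2}=0, p_{-1}=1, q_{-2}=1, q_{-1}=0):
  i=0: a_0=25, p_0 = 25*1 + 0 = 25, q_0 = 25*0 + 1 = 1.
  i=1: a_1=1, p_1 = 1*25 + 1 = 26, q_1 = 1*1 + 0 = 1.
  i=2: a_2=3, p_2 = 3*26 + 25 = 103, q_2 = 3*1 + 1 = 4.
  i=3: a_3=1, p_3 = 1*103 + 26 = 129, q_3 = 1*4 + 1 = 5.
  i=4: a_4=2, p_4 = 2*129 + 103 = 361, q_4 = 2*5 + 4 = 14.
  i=5: a_5=2, p_5 = 2*361 + 129 = 851, q_5 = 2*14 + 5 = 33.
  i=6: a_6=2, p_6 = 2*851 + 361 = 2063, q_6 = 2*33 + 14 = 80.
  i=7: a_7=1, p_7 = 1*2063 + 851 = 2914, q_7 = 1*80 + 33 = 113.
  i=8: a_8=3, p_8 = 3*2914 + 2063 = 10805, q_8 = 3*113 + 80 = 419.
  i=9: a_9=1, p_9 = 1*10805 + 2914 = 13719, q_9 = 1*419 + 113 = 532.
Check: 13719^2 - 665*532^2 = 188210961 - 188210960 = 1, so (x, y) = (13719, 532) solves the equation, and by the theorem it is the least positive solution.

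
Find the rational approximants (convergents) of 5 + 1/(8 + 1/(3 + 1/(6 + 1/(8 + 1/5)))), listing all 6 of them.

Using the convergent recurrence p_i = a_i*p_{i-1} + p_{i-2}, q_i = a_i*q_{i-1} + q_{i-2} with p_{-2}=0, p_{-1}=1, q_{-2}=1, q_{-1}=0:
  i=0: a_0=5, p_0 = 5*1 + 0 = 5, q_0 = 5*0 + 1 = 1.
  i=1: a_1=8, p_1 = 8*5 + 1 = 41, q_1 = 8*1 + 0 = 8.
  i=2: a_2=3, p_2 = 3*41 + 5 = 128, q_2 = 3*8 + 1 = 25.
  i=3: a_3=6, p_3 = 6*128 + 41 = 809, q_3 = 6*25 + 8 = 158.
  i=4: a_4=8, p_4 = 8*809 + 128 = 6600, q_4 = 8*158 + 25 = 1289.
  i=5: a_5=5, p_5 = 5*6600 + 809 = 33809, q_5 = 5*1289 + 158 = 6603.

5/1, 41/8, 128/25, 809/158, 6600/1289, 33809/6603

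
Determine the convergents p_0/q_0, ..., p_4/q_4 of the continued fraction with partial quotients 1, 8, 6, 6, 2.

Using the convergent recurrence p_i = a_i*p_{i-1} + p_{i-2}, q_i = a_i*q_{i-1} + q_{i-2} with p_{-2}=0, p_{-1}=1, q_{-2}=1, q_{-1}=0:
  i=0: a_0=1, p_0 = 1*1 + 0 = 1, q_0 = 1*0 + 1 = 1.
  i=1: a_1=8, p_1 = 8*1 + 1 = 9, q_1 = 8*1 + 0 = 8.
  i=2: a_2=6, p_2 = 6*9 + 1 = 55, q_2 = 6*8 + 1 = 49.
  i=3: a_3=6, p_3 = 6*55 + 9 = 339, q_3 = 6*49 + 8 = 302.
  i=4: a_4=2, p_4 = 2*339 + 55 = 733, q_4 = 2*302 + 49 = 653.

1/1, 9/8, 55/49, 339/302, 733/653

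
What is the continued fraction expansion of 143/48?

[2; 1, 47]

Run the Euclidean algorithm on 143 and 48; the successive quotients are the partial quotients a_0, a_1, ... (each step inverts the fractional part left over by the previous one):
  143 = 2*48 + 47, so a_0 = 2.
  48 = 1*47 + 1, so a_1 = 1.
  47 = 47*1 + 0, so a_2 = 47.
The remainder reaches 0 after 3 divisions, so the expansion has 3 partial quotients, read off in order.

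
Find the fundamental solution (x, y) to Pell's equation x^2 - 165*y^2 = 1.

(x, y) = (1079, 84)

First expand sqrt(165) as a continued fraction. With x_i = (sqrt(165) + m_i)/d_i and (m_0, d_0) = (0, 1): a_0 = floor(sqrt(165)) = 12, since 12^2 = 144 <= 165 < 169 = 13^2.
Iterate m_{i+1} = d_i*a_i - m_i, d_{i+1} = (165 - m_{i+1}^2)/d_i, a_{i+1} = floor((a_0 + m_{i+1})/d_{i+1}):
  m_1 = 1*12 - 0 = 12, d_1 = (165 - 12^2)/1 = 21/1 = 21, a_1 = floor((12 + 12)/21) = 1.
  m_2 = 21*1 - 12 = 9, d_2 = (165 - 9^2)/21 = 84/21 = 4, a_2 = floor((12 + 9)/4) = 5.
  m_3 = 4*5 - 9 = 11, d_3 = (165 - 11^2)/4 = 44/4 = 11, a_3 = floor((12 + 11)/11) = 2.
  m_4 = 11*2 - 11 = 11, d_4 = (165 - 11^2)/11 = 44/11 = 4, a_4 = floor((12 + 11)/4) = 5.
  m_5 = 4*5 - 11 = 9, d_5 = (165 - 9^2)/4 = 84/4 = 21, a_5 = floor((12 + 9)/21) = 1.
  m_6 = 21*1 - 9 = 12, d_6 = (165 - 12^2)/21 = 21/21 = 1, a_6 = floor((12 + 12)/1) = 24.
  m_7 = 1*24 - 12 = 12, d_7 = (165 - 12^2)/1 = 21/1 = 21: (m_7, d_7) = (m_1, d_1) = (12, 21), so from here the quotients repeat a_1, ..., a_6; the period length is 6.
So sqrt(165) = [12; (1, 5, 2, 5, 1, 24)] with period length k = 6.
k is even, so the fundamental solution of x^2 - 165y^2 = 1 is (p_{k-1}, q_{k-1}) = (p_5, q_5); compute convergents through index 5.
Convergents (p_i = a_i*p_{i-1} + p_{i-2}, q_i = a_i*q_{i-1} + q_{i-2} with p_{-2}=0, p_{-1}=1, q_{-2}=1, q_{-1}=0):
  i=0: a_0=12, p_0 = 12*1 + 0 = 12, q_0 = 12*0 + 1 = 1.
  i=1: a_1=1, p_1 = 1*12 + 1 = 13, q_1 = 1*1 + 0 = 1.
  i=2: a_2=5, p_2 = 5*13 + 12 = 77, q_2 = 5*1 + 1 = 6.
  i=3: a_3=2, p_3 = 2*77 + 13 = 167, q_3 = 2*6 + 1 = 13.
  i=4: a_4=5, p_4 = 5*167 + 77 = 912, q_4 = 5*13 + 6 = 71.
  i=5: a_5=1, p_5 = 1*912 + 167 = 1079, q_5 = 1*71 + 13 = 84.
Check: 1079^2 - 165*84^2 = 1164241 - 1164240 = 1, so (x, y) = (1079, 84) solves the equation, and by the theorem it is the least positive solution.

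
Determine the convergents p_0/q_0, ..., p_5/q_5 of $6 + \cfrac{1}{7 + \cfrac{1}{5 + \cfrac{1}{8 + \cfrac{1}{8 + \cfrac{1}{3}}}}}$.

Using the convergent recurrence p_i = a_i*p_{i-1} + p_{i-2}, q_i = a_i*q_{i-1} + q_{i-2} with p_{-2}=0, p_{-1}=1, q_{-2}=1, q_{-1}=0:
  i=0: a_0=6, p_0 = 6*1 + 0 = 6, q_0 = 6*0 + 1 = 1.
  i=1: a_1=7, p_1 = 7*6 + 1 = 43, q_1 = 7*1 + 0 = 7.
  i=2: a_2=5, p_2 = 5*43 + 6 = 221, q_2 = 5*7 + 1 = 36.
  i=3: a_3=8, p_3 = 8*221 + 43 = 1811, q_3 = 8*36 + 7 = 295.
  i=4: a_4=8, p_4 = 8*1811 + 221 = 14709, q_4 = 8*295 + 36 = 2396.
  i=5: a_5=3, p_5 = 3*14709 + 1811 = 45938, q_5 = 3*2396 + 295 = 7483.

6/1, 43/7, 221/36, 1811/295, 14709/2396, 45938/7483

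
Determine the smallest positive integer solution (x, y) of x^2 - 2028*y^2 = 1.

(x, y) = (1351, 30)

First expand sqrt(2028) as a continued fraction. With x_i = (sqrt(2028) + m_i)/d_i and (m_0, d_0) = (0, 1): a_0 = floor(sqrt(2028)) = 45, since 45^2 = 2025 <= 2028 < 2116 = 46^2.
Iterate m_{i+1} = d_i*a_i - m_i, d_{i+1} = (2028 - m_{i+1}^2)/d_i, a_{i+1} = floor((a_0 + m_{i+1})/d_{i+1}):
  m_1 = 1*45 - 0 = 45, d_1 = (2028 - 45^2)/1 = 3/1 = 3, a_1 = floor((45 + 45)/3) = 30.
  m_2 = 3*30 - 45 = 45, d_2 = (2028 - 45^2)/3 = 3/3 = 1, a_2 = floor((45 + 45)/1) = 90.
  m_3 = 1*90 - 45 = 45, d_3 = (2028 - 45^2)/1 = 3/1 = 3: (m_3, d_3) = (m_1, d_1) = (45, 3), so from here the quotients repeat a_1, a_2; the period length is 2.
So sqrt(2028) = [45; (30, 90)] with period length k = 2.
k is even, so the fundamental solution of x^2 - 2028y^2 = 1 is (p_{k-1}, q_{k-1}) = (p_1, q_1); compute convergents through index 1.
Convergents (p_i = a_i*p_{i-1} + p_{i-2}, q_i = a_i*q_{i-1} + q_{i-2} with p_{-2}=0, p_{-1}=1, q_{-2}=1, q_{-1}=0):
  i=0: a_0=45, p_0 = 45*1 + 0 = 45, q_0 = 45*0 + 1 = 1.
  i=1: a_1=30, p_1 = 30*45 + 1 = 1351, q_1 = 30*1 + 0 = 30.
Check: 1351^2 - 2028*30^2 = 1825201 - 1825200 = 1, so (x, y) = (1351, 30) solves the equation, and by the theorem it is the least positive solution.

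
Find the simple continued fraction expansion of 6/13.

[0; 2, 6]

Run the Euclidean algorithm on 6 and 13; the successive quotients are the partial quotients a_0, a_1, ... (each step inverts the fractional part left over by the previous one):
  6 = 0*13 + 6, so a_0 = 0.
  13 = 2*6 + 1, so a_1 = 2.
  6 = 6*1 + 0, so a_2 = 6.
The remainder reaches 0 after 3 divisions, so the expansion has 3 partial quotients, read off in order.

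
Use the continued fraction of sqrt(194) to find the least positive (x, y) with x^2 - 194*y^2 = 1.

(x, y) = (195, 14)

First expand sqrt(194) as a continued fraction. With x_i = (sqrt(194) + m_i)/d_i and (m_0, d_0) = (0, 1): a_0 = floor(sqrt(194)) = 13, since 13^2 = 169 <= 194 < 196 = 14^2.
Iterate m_{i+1} = d_i*a_i - m_i, d_{i+1} = (194 - m_{i+1}^2)/d_i, a_{i+1} = floor((a_0 + m_{i+1})/d_{i+1}):
  m_1 = 1*13 - 0 = 13, d_1 = (194 - 13^2)/1 = 25/1 = 25, a_1 = floor((13 + 13)/25) = 1.
  m_2 = 25*1 - 13 = 12, d_2 = (194 - 12^2)/25 = 50/25 = 2, a_2 = floor((13 + 12)/2) = 12.
  m_3 = 2*12 - 12 = 12, d_3 = (194 - 12^2)/2 = 50/2 = 25, a_3 = floor((13 + 12)/25) = 1.
  m_4 = 25*1 - 12 = 13, d_4 = (194 - 13^2)/25 = 25/25 = 1, a_4 = floor((13 + 13)/1) = 26.
  m_5 = 1*26 - 13 = 13, d_5 = (194 - 13^2)/1 = 25/1 = 25: (m_5, d_5) = (m_1, d_1) = (13, 25), so from here the quotients repeat a_1, ..., a_4; the period length is 4.
So sqrt(194) = [13; (1, 12, 1, 26)] with period length k = 4.
k is even, so the fundamental solution of x^2 - 194y^2 = 1 is (p_{k-1}, q_{k-1}) = (p_3, q_3); compute convergents through index 3.
Convergents (p_i = a_i*p_{i-1} + p_{i-2}, q_i = a_i*q_{i-1} + q_{i-2} with p_{-2}=0, p_{-1}=1, q_{-2}=1, q_{-1}=0):
  i=0: a_0=13, p_0 = 13*1 + 0 = 13, q_0 = 13*0 + 1 = 1.
  i=1: a_1=1, p_1 = 1*13 + 1 = 14, q_1 = 1*1 + 0 = 1.
  i=2: a_2=12, p_2 = 12*14 + 13 = 181, q_2 = 12*1 + 1 = 13.
  i=3: a_3=1, p_3 = 1*181 + 14 = 195, q_3 = 1*13 + 1 = 14.
Check: 195^2 - 194*14^2 = 38025 - 38024 = 1, so (x, y) = (195, 14) solves the equation, and by the theorem it is the least positive solution.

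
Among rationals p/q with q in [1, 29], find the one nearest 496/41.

Expand x = 496/41 as a continued fraction with the Euclidean algorithm:
  496 = 12*41 + 4, so a_0 = 12.
  41 = 10*4 + 1, so a_1 = 10.
  4 = 4*1 + 0, so a_2 = 4.
so x = [12; 10, 4].
Convergents (p_i = a_i*p_{i-1} + p_{i-2}, q_i = a_i*q_{i-1} + q_{i-2} with p_{-2}=0, p_{-1}=1, q_{-2}=1, q_{-1}=0), until the denominator exceeds 29:
  i=0: a_0=12, p_0 = 12*1 + 0 = 12, q_0 = 12*0 + 1 = 1.
  i=1: a_1=10, p_1 = 10*12 + 1 = 121, q_1 = 10*1 + 0 = 10.
  i=2: a_2=4, p_2 = 4*121 + 12 = 496, q_2 = 4*10 + 1 = 41.
q_2 = 41 > 29, so the last convergent with denominator <= 29 is p_1/q_1 = 121/10.
The closest fraction with denominator <= 29 is either p_1/q_1 or the intermediate fraction (k*p_1 + p_0)/(k*q_1 + q_0) with the largest k >= 1 whose denominator stays <= 29; these approach x as k grows, and every other convergent or intermediate fraction in range is farther away.
Largest k: floor((29 - q_0)/q_1) = floor((29 - 1)/10) = 2.
That gives (2*121 + 12)/(2*10 + 1) = 254/21.
Compare the errors: |x - 121/10| = |496*10 - 121*41|/(41*10) = 1/410, and |x - 254/21| = |496*21 - 254*41|/(41*21) = 2/861.
Cross-multiplying, 2*410 = 820 < 861 = 1*861, so 2/861 is smaller: the intermediate fraction 254/21 is closer to x than 121/10.

254/21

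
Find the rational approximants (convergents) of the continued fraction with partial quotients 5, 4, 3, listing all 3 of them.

5/1, 21/4, 68/13

Using the convergent recurrence p_i = a_i*p_{i-1} + p_{i-2}, q_i = a_i*q_{i-1} + q_{i-2} with p_{-2}=0, p_{-1}=1, q_{-2}=1, q_{-1}=0:
  i=0: a_0=5, p_0 = 5*1 + 0 = 5, q_0 = 5*0 + 1 = 1.
  i=1: a_1=4, p_1 = 4*5 + 1 = 21, q_1 = 4*1 + 0 = 4.
  i=2: a_2=3, p_2 = 3*21 + 5 = 68, q_2 = 3*4 + 1 = 13.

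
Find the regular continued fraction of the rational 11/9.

Run the Euclidean algorithm on 11 and 9; the successive quotients are the partial quotients a_0, a_1, ... (each step inverts the fractional part left over by the previous one):
  11 = 1*9 + 2, so a_0 = 1.
  9 = 4*2 + 1, so a_1 = 4.
  2 = 2*1 + 0, so a_2 = 2.
The remainder reaches 0 after 3 divisions, so the expansion has 3 partial quotients, read off in order.

[1; 4, 2]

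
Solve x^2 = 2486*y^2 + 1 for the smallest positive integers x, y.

(x, y) = (5174949, 103790)

First expand sqrt(2486) as a continued fraction. With x_i = (sqrt(2486) + m_i)/d_i and (m_0, d_0) = (0, 1): a_0 = floor(sqrt(2486)) = 49, since 49^2 = 2401 <= 2486 < 2500 = 50^2.
Iterate m_{i+1} = d_i*a_i - m_i, d_{i+1} = (2486 - m_{i+1}^2)/d_i, a_{i+1} = floor((a_0 + m_{i+1})/d_{i+1}):
  m_1 = 1*49 - 0 = 49, d_1 = (2486 - 49^2)/1 = 85/1 = 85, a_1 = floor((49 + 49)/85) = 1.
  m_2 = 85*1 - 49 = 36, d_2 = (2486 - 36^2)/85 = 1190/85 = 14, a_2 = floor((49 + 36)/14) = 6.
  m_3 = 14*6 - 36 = 48, d_3 = (2486 - 48^2)/14 = 182/14 = 13, a_3 = floor((49 + 48)/13) = 7.
  m_4 = 13*7 - 48 = 43, d_4 = (2486 - 43^2)/13 = 637/13 = 49, a_4 = floor((49 + 43)/49) = 1.
  m_5 = 49*1 - 43 = 6, d_5 = (2486 - 6^2)/49 = 2450/49 = 50, a_5 = floor((49 + 6)/50) = 1.
  m_6 = 50*1 - 6 = 44, d_6 = (2486 - 44^2)/50 = 550/50 = 11, a_6 = floor((49 + 44)/11) = 8.
  m_7 = 11*8 - 44 = 44, d_7 = (2486 - 44^2)/11 = 550/11 = 50, a_7 = floor((49 + 44)/50) = 1.
  m_8 = 50*1 - 44 = 6, d_8 = (2486 - 6^2)/50 = 2450/50 = 49, a_8 = floor((49 + 6)/49) = 1.
  m_9 = 49*1 - 6 = 43, d_9 = (2486 - 43^2)/49 = 637/49 = 13, a_9 = floor((49 + 43)/13) = 7.
  m_10 = 13*7 - 43 = 48, d_10 = (2486 - 48^2)/13 = 182/13 = 14, a_10 = floor((49 + 48)/14) = 6.
  m_11 = 14*6 - 48 = 36, d_11 = (2486 - 36^2)/14 = 1190/14 = 85, a_11 = floor((49 + 36)/85) = 1.
  m_12 = 85*1 - 36 = 49, d_12 = (2486 - 49^2)/85 = 85/85 = 1, a_12 = floor((49 + 49)/1) = 98.
  m_13 = 1*98 - 49 = 49, d_13 = (2486 - 49^2)/1 = 85/1 = 85: (m_13, d_13) = (m_1, d_1) = (49, 85), so from here the quotients repeat a_1, ..., a_12; the period length is 12.
So sqrt(2486) = [49; (1, 6, 7, 1, 1, 8, 1, 1, 7, 6, 1, 98)] with period length k = 12.
k is even, so the fundamental solution of x^2 - 2486y^2 = 1 is (p_{k-1}, q_{k-1}) = (p_11, q_11); compute convergents through index 11.
Convergents (p_i = a_i*p_{i-1} + p_{i-2}, q_i = a_i*q_{i-1} + q_{i-2} with p_{-2}=0, p_{-1}=1, q_{-2}=1, q_{-1}=0):
  i=0: a_0=49, p_0 = 49*1 + 0 = 49, q_0 = 49*0 + 1 = 1.
  i=1: a_1=1, p_1 = 1*49 + 1 = 50, q_1 = 1*1 + 0 = 1.
  i=2: a_2=6, p_2 = 6*50 + 49 = 349, q_2 = 6*1 + 1 = 7.
  i=3: a_3=7, p_3 = 7*349 + 50 = 2493, q_3 = 7*7 + 1 = 50.
  i=4: a_4=1, p_4 = 1*2493 + 349 = 2842, q_4 = 1*50 + 7 = 57.
  i=5: a_5=1, p_5 = 1*2842 + 2493 = 5335, q_5 = 1*57 + 50 = 107.
  i=6: a_6=8, p_6 = 8*5335 + 2842 = 45522, q_6 = 8*107 + 57 = 913.
  i=7: a_7=1, p_7 = 1*45522 + 5335 = 50857, q_7 = 1*913 + 107 = 1020.
  i=8: a_8=1, p_8 = 1*50857 + 45522 = 96379, q_8 = 1*1020 + 913 = 1933.
  i=9: a_9=7, p_9 = 7*96379 + 50857 = 725510, q_9 = 7*1933 + 1020 = 14551.
  i=10: a_10=6, p_10 = 6*725510 + 96379 = 4449439, q_10 = 6*14551 + 1933 = 89239.
  i=11: a_11=1, p_11 = 1*4449439 + 725510 = 5174949, q_11 = 1*89239 + 14551 = 103790.
Check: 5174949^2 - 2486*103790^2 = 26780097152601 - 26780097152600 = 1, so (x, y) = (5174949, 103790) solves the equation, and by the theorem it is the least positive solution.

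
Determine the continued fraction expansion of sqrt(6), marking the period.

[2; (2, 4)]

Write x_i = (sqrt(6) + m_i)/d_i with (m_0, d_0) = (0, 1). a_0 = floor(sqrt(6)) = 2, since 2^2 = 4 <= 6 < 9 = 3^2.
Iterate m_{i+1} = d_i*a_i - m_i, d_{i+1} = (6 - m_{i+1}^2)/d_i, a_{i+1} = floor((a_0 + m_{i+1})/d_{i+1}):
  m_1 = 1*2 - 0 = 2, d_1 = (6 - 2^2)/1 = 2/1 = 2, a_1 = floor((2 + 2)/2) = 2.
  m_2 = 2*2 - 2 = 2, d_2 = (6 - 2^2)/2 = 2/2 = 1, a_2 = floor((2 + 2)/1) = 4.
  m_3 = 1*4 - 2 = 2, d_3 = (6 - 2^2)/1 = 2/1 = 2: (m_3, d_3) = (m_1, d_1) = (2, 2), so from here the quotients repeat a_1, a_2; the period length is 2.
Hence the expansion of sqrt(6) is a_0 = 2 followed by the repeating block 2, 4 (period 2).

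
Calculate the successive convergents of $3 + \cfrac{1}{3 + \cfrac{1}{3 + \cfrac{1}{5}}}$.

3/1, 10/3, 33/10, 175/53

Using the convergent recurrence p_i = a_i*p_{i-1} + p_{i-2}, q_i = a_i*q_{i-1} + q_{i-2} with p_{-2}=0, p_{-1}=1, q_{-2}=1, q_{-1}=0:
  i=0: a_0=3, p_0 = 3*1 + 0 = 3, q_0 = 3*0 + 1 = 1.
  i=1: a_1=3, p_1 = 3*3 + 1 = 10, q_1 = 3*1 + 0 = 3.
  i=2: a_2=3, p_2 = 3*10 + 3 = 33, q_2 = 3*3 + 1 = 10.
  i=3: a_3=5, p_3 = 5*33 + 10 = 175, q_3 = 5*10 + 3 = 53.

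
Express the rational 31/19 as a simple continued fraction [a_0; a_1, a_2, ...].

Run the Euclidean algorithm on 31 and 19; the successive quotients are the partial quotients a_0, a_1, ... (each step inverts the fractional part left over by the previous one):
  31 = 1*19 + 12, so a_0 = 1.
  19 = 1*12 + 7, so a_1 = 1.
  12 = 1*7 + 5, so a_2 = 1.
  7 = 1*5 + 2, so a_3 = 1.
  5 = 2*2 + 1, so a_4 = 2.
  2 = 2*1 + 0, so a_5 = 2.
The remainder reaches 0 after 6 divisions, so the expansion has 6 partial quotients, read off in order.

[1; 1, 1, 1, 2, 2]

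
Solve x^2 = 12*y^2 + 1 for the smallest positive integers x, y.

First expand sqrt(12) as a continued fraction. With x_i = (sqrt(12) + m_i)/d_i and (m_0, d_0) = (0, 1): a_0 = floor(sqrt(12)) = 3, since 3^2 = 9 <= 12 < 16 = 4^2.
Iterate m_{i+1} = d_i*a_i - m_i, d_{i+1} = (12 - m_{i+1}^2)/d_i, a_{i+1} = floor((a_0 + m_{i+1})/d_{i+1}):
  m_1 = 1*3 - 0 = 3, d_1 = (12 - 3^2)/1 = 3/1 = 3, a_1 = floor((3 + 3)/3) = 2.
  m_2 = 3*2 - 3 = 3, d_2 = (12 - 3^2)/3 = 3/3 = 1, a_2 = floor((3 + 3)/1) = 6.
  m_3 = 1*6 - 3 = 3, d_3 = (12 - 3^2)/1 = 3/1 = 3: (m_3, d_3) = (m_1, d_1) = (3, 3), so from here the quotients repeat a_1, a_2; the period length is 2.
So sqrt(12) = [3; (2, 6)] with period length k = 2.
k is even, so the fundamental solution of x^2 - 12y^2 = 1 is (p_{k-1}, q_{k-1}) = (p_1, q_1); compute convergents through index 1.
Convergents (p_i = a_i*p_{i-1} + p_{i-2}, q_i = a_i*q_{i-1} + q_{i-2} with p_{-2}=0, p_{-1}=1, q_{-2}=1, q_{-1}=0):
  i=0: a_0=3, p_0 = 3*1 + 0 = 3, q_0 = 3*0 + 1 = 1.
  i=1: a_1=2, p_1 = 2*3 + 1 = 7, q_1 = 2*1 + 0 = 2.
Check: 7^2 - 12*2^2 = 49 - 48 = 1, so (x, y) = (7, 2) solves the equation, and by the theorem it is the least positive solution.

(x, y) = (7, 2)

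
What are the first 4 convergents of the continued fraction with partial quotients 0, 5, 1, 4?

0/1, 1/5, 1/6, 5/29

Using the convergent recurrence p_i = a_i*p_{i-1} + p_{i-2}, q_i = a_i*q_{i-1} + q_{i-2} with p_{-2}=0, p_{-1}=1, q_{-2}=1, q_{-1}=0:
  i=0: a_0=0, p_0 = 0*1 + 0 = 0, q_0 = 0*0 + 1 = 1.
  i=1: a_1=5, p_1 = 5*0 + 1 = 1, q_1 = 5*1 + 0 = 5.
  i=2: a_2=1, p_2 = 1*1 + 0 = 1, q_2 = 1*5 + 1 = 6.
  i=3: a_3=4, p_3 = 4*1 + 1 = 5, q_3 = 4*6 + 5 = 29.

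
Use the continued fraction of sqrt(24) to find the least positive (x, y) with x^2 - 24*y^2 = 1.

First expand sqrt(24) as a continued fraction. With x_i = (sqrt(24) + m_i)/d_i and (m_0, d_0) = (0, 1): a_0 = floor(sqrt(24)) = 4, since 4^2 = 16 <= 24 < 25 = 5^2.
Iterate m_{i+1} = d_i*a_i - m_i, d_{i+1} = (24 - m_{i+1}^2)/d_i, a_{i+1} = floor((a_0 + m_{i+1})/d_{i+1}):
  m_1 = 1*4 - 0 = 4, d_1 = (24 - 4^2)/1 = 8/1 = 8, a_1 = floor((4 + 4)/8) = 1.
  m_2 = 8*1 - 4 = 4, d_2 = (24 - 4^2)/8 = 8/8 = 1, a_2 = floor((4 + 4)/1) = 8.
  m_3 = 1*8 - 4 = 4, d_3 = (24 - 4^2)/1 = 8/1 = 8: (m_3, d_3) = (m_1, d_1) = (4, 8), so from here the quotients repeat a_1, a_2; the period length is 2.
So sqrt(24) = [4; (1, 8)] with period length k = 2.
k is even, so the fundamental solution of x^2 - 24y^2 = 1 is (p_{k-1}, q_{k-1}) = (p_1, q_1); compute convergents through index 1.
Convergents (p_i = a_i*p_{i-1} + p_{i-2}, q_i = a_i*q_{i-1} + q_{i-2} with p_{-2}=0, p_{-1}=1, q_{-2}=1, q_{-1}=0):
  i=0: a_0=4, p_0 = 4*1 + 0 = 4, q_0 = 4*0 + 1 = 1.
  i=1: a_1=1, p_1 = 1*4 + 1 = 5, q_1 = 1*1 + 0 = 1.
Check: 5^2 - 24*1^2 = 25 - 24 = 1, so (x, y) = (5, 1) solves the equation, and by the theorem it is the least positive solution.

(x, y) = (5, 1)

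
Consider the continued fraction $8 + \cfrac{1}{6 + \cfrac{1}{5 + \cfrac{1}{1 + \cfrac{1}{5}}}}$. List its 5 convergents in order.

8/1, 49/6, 253/31, 302/37, 1763/216

Using the convergent recurrence p_i = a_i*p_{i-1} + p_{i-2}, q_i = a_i*q_{i-1} + q_{i-2} with p_{-2}=0, p_{-1}=1, q_{-2}=1, q_{-1}=0:
  i=0: a_0=8, p_0 = 8*1 + 0 = 8, q_0 = 8*0 + 1 = 1.
  i=1: a_1=6, p_1 = 6*8 + 1 = 49, q_1 = 6*1 + 0 = 6.
  i=2: a_2=5, p_2 = 5*49 + 8 = 253, q_2 = 5*6 + 1 = 31.
  i=3: a_3=1, p_3 = 1*253 + 49 = 302, q_3 = 1*31 + 6 = 37.
  i=4: a_4=5, p_4 = 5*302 + 253 = 1763, q_4 = 5*37 + 31 = 216.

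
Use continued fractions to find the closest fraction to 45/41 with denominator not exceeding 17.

11/10

Expand x = 45/41 as a continued fraction with the Euclidean algorithm:
  45 = 1*41 + 4, so a_0 = 1.
  41 = 10*4 + 1, so a_1 = 10.
  4 = 4*1 + 0, so a_2 = 4.
so x = [1; 10, 4].
Convergents (p_i = a_i*p_{i-1} + p_{i-2}, q_i = a_i*q_{i-1} + q_{i-2} with p_{-2}=0, p_{-1}=1, q_{-2}=1, q_{-1}=0), until the denominator exceeds 17:
  i=0: a_0=1, p_0 = 1*1 + 0 = 1, q_0 = 1*0 + 1 = 1.
  i=1: a_1=10, p_1 = 10*1 + 1 = 11, q_1 = 10*1 + 0 = 10.
  i=2: a_2=4, p_2 = 4*11 + 1 = 45, q_2 = 4*10 + 1 = 41.
q_2 = 41 > 17, so the last convergent with denominator <= 17 is p_1/q_1 = 11/10.
The closest fraction with denominator <= 17 is either p_1/q_1 or the intermediate fraction (k*p_1 + p_0)/(k*q_1 + q_0) with the largest k >= 1 whose denominator stays <= 17; these approach x as k grows, and every other convergent or intermediate fraction in range is farther away.
Largest k: floor((17 - q_0)/q_1) = floor((17 - 1)/10) = 1.
That gives (1*11 + 1)/(1*10 + 1) = 12/11.
Compare the errors: |x - 11/10| = |45*10 - 11*41|/(41*10) = 1/410, and |x - 12/11| = |45*11 - 12*41|/(41*11) = 3/451.
Cross-multiplying, 1*451 = 451 < 1230 = 3*410, so 1/410 is smaller: the convergent 11/10 is closer to x than 12/11.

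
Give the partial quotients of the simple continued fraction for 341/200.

Run the Euclidean algorithm on 341 and 200; the successive quotients are the partial quotients a_0, a_1, ... (each step inverts the fractional part left over by the previous one):
  341 = 1*200 + 141, so a_0 = 1.
  200 = 1*141 + 59, so a_1 = 1.
  141 = 2*59 + 23, so a_2 = 2.
  59 = 2*23 + 13, so a_3 = 2.
  23 = 1*13 + 10, so a_4 = 1.
  13 = 1*10 + 3, so a_5 = 1.
  10 = 3*3 + 1, so a_6 = 3.
  3 = 3*1 + 0, so a_7 = 3.
The remainder reaches 0 after 8 divisions, so the expansion has 8 partial quotients, read off in order.

[1; 1, 2, 2, 1, 1, 3, 3]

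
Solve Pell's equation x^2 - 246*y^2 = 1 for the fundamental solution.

First expand sqrt(246) as a continued fraction. With x_i = (sqrt(246) + m_i)/d_i and (m_0, d_0) = (0, 1): a_0 = floor(sqrt(246)) = 15, since 15^2 = 225 <= 246 < 256 = 16^2.
Iterate m_{i+1} = d_i*a_i - m_i, d_{i+1} = (246 - m_{i+1}^2)/d_i, a_{i+1} = floor((a_0 + m_{i+1})/d_{i+1}):
  m_1 = 1*15 - 0 = 15, d_1 = (246 - 15^2)/1 = 21/1 = 21, a_1 = floor((15 + 15)/21) = 1.
  m_2 = 21*1 - 15 = 6, d_2 = (246 - 6^2)/21 = 210/21 = 10, a_2 = floor((15 + 6)/10) = 2.
  m_3 = 10*2 - 6 = 14, d_3 = (246 - 14^2)/10 = 50/10 = 5, a_3 = floor((15 + 14)/5) = 5.
  m_4 = 5*5 - 14 = 11, d_4 = (246 - 11^2)/5 = 125/5 = 25, a_4 = floor((15 + 11)/25) = 1.
  m_5 = 25*1 - 11 = 14, d_5 = (246 - 14^2)/25 = 50/25 = 2, a_5 = floor((15 + 14)/2) = 14.
  m_6 = 2*14 - 14 = 14, d_6 = (246 - 14^2)/2 = 50/2 = 25, a_6 = floor((15 + 14)/25) = 1.
  m_7 = 25*1 - 14 = 11, d_7 = (246 - 11^2)/25 = 125/25 = 5, a_7 = floor((15 + 11)/5) = 5.
  m_8 = 5*5 - 11 = 14, d_8 = (246 - 14^2)/5 = 50/5 = 10, a_8 = floor((15 + 14)/10) = 2.
  m_9 = 10*2 - 14 = 6, d_9 = (246 - 6^2)/10 = 210/10 = 21, a_9 = floor((15 + 6)/21) = 1.
  m_10 = 21*1 - 6 = 15, d_10 = (246 - 15^2)/21 = 21/21 = 1, a_10 = floor((15 + 15)/1) = 30.
  m_11 = 1*30 - 15 = 15, d_11 = (246 - 15^2)/1 = 21/1 = 21: (m_11, d_11) = (m_1, d_1) = (15, 21), so from here the quotients repeat a_1, ..., a_10; the period length is 10.
So sqrt(246) = [15; (1, 2, 5, 1, 14, 1, 5, 2, 1, 30)] with period length k = 10.
k is even, so the fundamental solution of x^2 - 246y^2 = 1 is (p_{k-1}, q_{k-1}) = (p_9, q_9); compute convergents through index 9.
Convergents (p_i = a_i*p_{i-1} + p_{i-2}, q_i = a_i*q_{i-1} + q_{i-2} with p_{-2}=0, p_{-1}=1, q_{-2}=1, q_{-1}=0):
  i=0: a_0=15, p_0 = 15*1 + 0 = 15, q_0 = 15*0 + 1 = 1.
  i=1: a_1=1, p_1 = 1*15 + 1 = 16, q_1 = 1*1 + 0 = 1.
  i=2: a_2=2, p_2 = 2*16 + 15 = 47, q_2 = 2*1 + 1 = 3.
  i=3: a_3=5, p_3 = 5*47 + 16 = 251, q_3 = 5*3 + 1 = 16.
  i=4: a_4=1, p_4 = 1*251 + 47 = 298, q_4 = 1*16 + 3 = 19.
  i=5: a_5=14, p_5 = 14*298 + 251 = 4423, q_5 = 14*19 + 16 = 282.
  i=6: a_6=1, p_6 = 1*4423 + 298 = 4721, q_6 = 1*282 + 19 = 301.
  i=7: a_7=5, p_7 = 5*4721 + 4423 = 28028, q_7 = 5*301 + 282 = 1787.
  i=8: a_8=2, p_8 = 2*28028 + 4721 = 60777, q_8 = 2*1787 + 301 = 3875.
  i=9: a_9=1, p_9 = 1*60777 + 28028 = 88805, q_9 = 1*3875 + 1787 = 5662.
Check: 88805^2 - 246*5662^2 = 7886328025 - 7886328024 = 1, so (x, y) = (88805, 5662) solves the equation, and by the theorem it is the least positive solution.

(x, y) = (88805, 5662)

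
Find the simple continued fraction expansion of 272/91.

[2; 1, 90]

Run the Euclidean algorithm on 272 and 91; the successive quotients are the partial quotients a_0, a_1, ... (each step inverts the fractional part left over by the previous one):
  272 = 2*91 + 90, so a_0 = 2.
  91 = 1*90 + 1, so a_1 = 1.
  90 = 90*1 + 0, so a_2 = 90.
The remainder reaches 0 after 3 divisions, so the expansion has 3 partial quotients, read off in order.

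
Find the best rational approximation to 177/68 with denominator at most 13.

Expand x = 177/68 as a continued fraction with the Euclidean algorithm:
  177 = 2*68 + 41, so a_0 = 2.
  68 = 1*41 + 27, so a_1 = 1.
  41 = 1*27 + 14, so a_2 = 1.
  27 = 1*14 + 13, so a_3 = 1.
  14 = 1*13 + 1, so a_4 = 1.
  13 = 13*1 + 0, so a_5 = 13.
so x = [2; 1, 1, 1, 1, 13].
Convergents (p_i = a_i*p_{i-1} + p_{i-2}, q_i = a_i*q_{i-1} + q_{i-2} with p_{-2}=0, p_{-1}=1, q_{-2}=1, q_{-1}=0), until the denominator exceeds 13:
  i=0: a_0=2, p_0 = 2*1 + 0 = 2, q_0 = 2*0 + 1 = 1.
  i=1: a_1=1, p_1 = 1*2 + 1 = 3, q_1 = 1*1 + 0 = 1.
  i=2: a_2=1, p_2 = 1*3 + 2 = 5, q_2 = 1*1 + 1 = 2.
  i=3: a_3=1, p_3 = 1*5 + 3 = 8, q_3 = 1*2 + 1 = 3.
  i=4: a_4=1, p_4 = 1*8 + 5 = 13, q_4 = 1*3 + 2 = 5.
  i=5: a_5=13, p_5 = 13*13 + 8 = 177, q_5 = 13*5 + 3 = 68.
q_5 = 68 > 13, so the last convergent with denominator <= 13 is p_4/q_4 = 13/5.
The closest fraction with denominator <= 13 is either p_4/q_4 or the intermediate fraction (k*p_4 + p_3)/(k*q_4 + q_3) with the largest k >= 1 whose denominator stays <= 13; these approach x as k grows, and every other convergent or intermediate fraction in range is farther away.
Largest k: floor((13 - q_3)/q_4) = floor((13 - 3)/5) = 2.
That gives (2*13 + 8)/(2*5 + 3) = 34/13.
Compare the errors: |x - 13/5| = |177*5 - 13*68|/(68*5) = 1/340, and |x - 34/13| = |177*13 - 34*68|/(68*13) = 11/884.
Cross-multiplying, 1*884 = 884 < 3740 = 11*340, so 1/340 is smaller: the convergent 13/5 is closer to x than 34/13.

13/5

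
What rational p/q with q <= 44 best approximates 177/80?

Expand x = 177/80 as a continued fraction with the Euclidean algorithm:
  177 = 2*80 + 17, so a_0 = 2.
  80 = 4*17 + 12, so a_1 = 4.
  17 = 1*12 + 5, so a_2 = 1.
  12 = 2*5 + 2, so a_3 = 2.
  5 = 2*2 + 1, so a_4 = 2.
  2 = 2*1 + 0, so a_5 = 2.
so x = [2; 4, 1, 2, 2, 2].
Convergents (p_i = a_i*p_{i-1} + p_{i-2}, q_i = a_i*q_{i-1} + q_{i-2} with p_{-2}=0, p_{-1}=1, q_{-2}=1, q_{-1}=0), until the denominator exceeds 44:
  i=0: a_0=2, p_0 = 2*1 + 0 = 2, q_0 = 2*0 + 1 = 1.
  i=1: a_1=4, p_1 = 4*2 + 1 = 9, q_1 = 4*1 + 0 = 4.
  i=2: a_2=1, p_2 = 1*9 + 2 = 11, q_2 = 1*4 + 1 = 5.
  i=3: a_3=2, p_3 = 2*11 + 9 = 31, q_3 = 2*5 + 4 = 14.
  i=4: a_4=2, p_4 = 2*31 + 11 = 73, q_4 = 2*14 + 5 = 33.
  i=5: a_5=2, p_5 = 2*73 + 31 = 177, q_5 = 2*33 + 14 = 80.
q_5 = 80 > 44, so the last convergent with denominator <= 44 is p_4/q_4 = 73/33.
The closest fraction with denominator <= 44 is either p_4/q_4 or the intermediate fraction (k*p_4 + p_3)/(k*q_4 + q_3) with the largest k >= 1 whose denominator stays <= 44; these approach x as k grows, and every other convergent or intermediate fraction in range is farther away.
Largest k: floor((44 - q_3)/q_4) = floor((44 - 14)/33) = 0.
Since k = 0, no intermediate fraction beyond p_4/q_4 has denominator <= 44, so the convergent 73/33 is the closest (its error is |177*33 - 73*80|/(80*33) = 1/2640).

73/33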